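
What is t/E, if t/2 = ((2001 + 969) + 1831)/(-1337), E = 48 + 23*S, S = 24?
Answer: -4801/401100 ≈ -0.011970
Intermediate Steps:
E = 600 (E = 48 + 23*24 = 48 + 552 = 600)
t = -9602/1337 (t = 2*(((2001 + 969) + 1831)/(-1337)) = 2*((2970 + 1831)*(-1/1337)) = 2*(4801*(-1/1337)) = 2*(-4801/1337) = -9602/1337 ≈ -7.1817)
t/E = -9602/1337/600 = -9602/1337*1/600 = -4801/401100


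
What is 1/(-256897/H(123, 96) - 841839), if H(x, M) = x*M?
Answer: -11808/9940691809 ≈ -1.1878e-6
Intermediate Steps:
H(x, M) = M*x
1/(-256897/H(123, 96) - 841839) = 1/(-256897/(96*123) - 841839) = 1/(-256897/11808 - 841839) = 1/(-9940691809/11808) = -11808/9940691809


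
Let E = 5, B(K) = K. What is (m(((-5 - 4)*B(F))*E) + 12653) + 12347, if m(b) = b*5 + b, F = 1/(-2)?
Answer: 25135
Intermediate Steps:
F = -½ ≈ -0.50000
m(b) = 6*b (m(b) = 5*b + b = 6*b)
(m(((-5 - 4)*B(F))*E) + 12653) + 12347 = (6*(((-5 - 4)*(-½))*5) + 12653) + 12347 = (6*(-9*(-½)*5) + 12653) + 12347 = (6*((9/2)*5) + 12653) + 12347 = (6*(45/2) + 12653) + 12347 = (135 + 12653) + 12347 = 12788 + 12347 = 25135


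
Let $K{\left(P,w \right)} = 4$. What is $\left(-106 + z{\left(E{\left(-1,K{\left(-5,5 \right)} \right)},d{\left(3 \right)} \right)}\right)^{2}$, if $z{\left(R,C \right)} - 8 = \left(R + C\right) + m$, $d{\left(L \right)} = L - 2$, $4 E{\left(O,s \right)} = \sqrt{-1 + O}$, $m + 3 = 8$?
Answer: $\frac{\left(368 - i \sqrt{2}\right)^{2}}{16} \approx 8463.9 - 65.054 i$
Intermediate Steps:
$m = 5$ ($m = -3 + 8 = 5$)
$E{\left(O,s \right)} = \frac{\sqrt{-1 + O}}{4}$
$d{\left(L \right)} = -2 + L$
$z{\left(R,C \right)} = 13 + C + R$ ($z{\left(R,C \right)} = 8 + \left(\left(R + C\right) + 5\right) = 8 + \left(\left(C + R\right) + 5\right) = 8 + \left(5 + C + R\right) = 13 + C + R$)
$\left(-106 + z{\left(E{\left(-1,K{\left(-5,5 \right)} \right)},d{\left(3 \right)} \right)}\right)^{2} = \left(-106 + \left(13 + \left(-2 + 3\right) + \frac{\sqrt{-1 - 1}}{4}\right)\right)^{2} = \left(-106 + \left(13 + 1 + \frac{\sqrt{-2}}{4}\right)\right)^{2} = \left(-106 + \left(13 + 1 + \frac{i \sqrt{2}}{4}\right)\right)^{2} = \left(-106 + \left(14 + \frac{i \sqrt{2}}{4}\right)\right)^{2} = \left(-92 + \frac{i \sqrt{2}}{4}\right)^{2}$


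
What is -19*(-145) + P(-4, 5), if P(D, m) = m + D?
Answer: 2756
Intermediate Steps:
P(D, m) = D + m
-19*(-145) + P(-4, 5) = -19*(-145) + (-4 + 5) = 2755 + 1 = 2756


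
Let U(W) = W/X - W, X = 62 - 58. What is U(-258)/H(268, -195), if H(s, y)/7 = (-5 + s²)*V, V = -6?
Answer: -129/2010932 ≈ -6.4149e-5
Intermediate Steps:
X = 4
U(W) = -3*W/4 (U(W) = W/4 - W = -3*W/4)
H(s, y) = 210 - 42*s² (H(s, y) = 7*((-5 + s²)*(-6)) = 7*(30 - 6*s²) = 210 - 42*s²)
U(-258)/H(268, -195) = (-¾*(-258))/(210 - 42*268²) = 387/(2*(210 - 42*71824)) = 387/(2*(210 - 3016608)) = (387/2)/(-3016398) = (387/2)*(-1/3016398) = -129/2010932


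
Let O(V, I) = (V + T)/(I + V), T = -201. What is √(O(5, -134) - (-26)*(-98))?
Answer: 28*I*√54051/129 ≈ 50.463*I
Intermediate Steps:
O(V, I) = (-201 + V)/(I + V) (O(V, I) = (V - 201)/(I + V) = (-201 + V)/(I + V))
√(O(5, -134) - (-26)*(-98)) = √((-201 + 5)/(-134 + 5) - (-26)*(-98)) = √(-196/(-129) - 26*98) = √(-1/129*(-196) - 2548) = √(196/129 - 2548) = √(-328496/129) = 28*I*√54051/129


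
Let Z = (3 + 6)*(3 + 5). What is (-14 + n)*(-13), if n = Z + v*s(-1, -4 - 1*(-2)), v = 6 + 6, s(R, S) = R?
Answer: -598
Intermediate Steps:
v = 12
Z = 72 (Z = 9*8 = 72)
n = 60 (n = 72 + 12*(-1) = 72 - 12 = 60)
(-14 + n)*(-13) = (-14 + 60)*(-13) = 46*(-13) = -598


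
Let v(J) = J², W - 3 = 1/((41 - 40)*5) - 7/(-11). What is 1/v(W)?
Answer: 3025/44521 ≈ 0.067945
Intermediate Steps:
W = 211/55 (W = 3 + (1/((41 - 40)*5) - 7/(-11)) = 3 + ((⅕)/1 - 7*(-1/11)) = 3 + (1*(⅕) + 7/11) = 3 + (⅕ + 7/11) = 3 + 46/55 = 211/55 ≈ 3.8364)
1/v(W) = 1/((211/55)²) = 1/(44521/3025) = 3025/44521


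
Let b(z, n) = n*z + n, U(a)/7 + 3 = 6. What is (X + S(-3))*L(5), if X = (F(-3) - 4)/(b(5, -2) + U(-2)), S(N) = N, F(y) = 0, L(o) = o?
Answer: -155/9 ≈ -17.222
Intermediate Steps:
U(a) = 21 (U(a) = -21 + 7*6 = -21 + 42 = 21)
b(z, n) = n + n*z
X = -4/9 (X = (0 - 4)/(-2*(1 + 5) + 21) = -4/(-2*6 + 21) = -4/(-12 + 21) = -4/9 ≈ -0.44444)
(X + S(-3))*L(5) = (-4/9 - 3)*5 = -31/9*5 = -155/9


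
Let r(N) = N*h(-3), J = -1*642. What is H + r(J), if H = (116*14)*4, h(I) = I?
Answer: 8422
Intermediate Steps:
J = -642
r(N) = -3*N (r(N) = N*(-3) = -3*N)
H = 6496 (H = 1624*4 = 6496)
H + r(J) = 6496 - 3*(-642) = 6496 + 1926 = 8422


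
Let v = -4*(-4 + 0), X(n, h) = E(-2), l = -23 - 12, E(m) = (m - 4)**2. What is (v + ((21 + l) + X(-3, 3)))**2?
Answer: 1444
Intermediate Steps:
E(m) = (-4 + m)**2
l = -35
X(n, h) = 36 (X(n, h) = (-4 - 2)**2 = (-6)**2 = 36)
v = 16 (v = -4*(-4) = 16)
(v + ((21 + l) + X(-3, 3)))**2 = (16 + ((21 - 35) + 36))**2 = (16 + (-14 + 36))**2 = (16 + 22)**2 = 38**2 = 1444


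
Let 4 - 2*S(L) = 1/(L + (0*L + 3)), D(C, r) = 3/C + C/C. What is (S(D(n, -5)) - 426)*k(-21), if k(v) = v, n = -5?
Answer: 302841/34 ≈ 8907.1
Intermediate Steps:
D(C, r) = 1 + 3/C (D(C, r) = 3/C + 1 = 1 + 3/C)
S(L) = 2 - 1/(2*(3 + L)) (S(L) = 2 - 1/(2*(L + (0*L + 3))) = 2 - 1/(2*(L + (0 + 3))) = 2 - 1/(2*(L + 3)) = 2 - 1/(2*(3 + L)))
(S(D(n, -5)) - 426)*k(-21) = ((11 + 4*((3 - 5)/(-5)))/(2*(3 + (3 - 5)/(-5))) - 426)*(-21) = ((11 + 4*(-⅕*(-2)))/(2*(3 - ⅕*(-2))) - 426)*(-21) = ((11 + 4*(⅖))/(2*(3 + ⅖)) - 426)*(-21) = ((11 + 8/5)/(2*(17/5)) - 426)*(-21) = ((½)*(5/17)*(63/5) - 426)*(-21) = (63/34 - 426)*(-21) = -14421/34*(-21) = 302841/34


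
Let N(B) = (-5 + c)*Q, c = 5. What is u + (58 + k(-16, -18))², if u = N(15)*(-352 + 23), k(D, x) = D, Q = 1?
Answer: 1764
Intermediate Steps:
N(B) = 0 (N(B) = (-5 + 5)*1 = 0*1 = 0)
u = 0 (u = 0*(-352 + 23) = 0*(-329) = 0)
u + (58 + k(-16, -18))² = 0 + (58 - 16)² = 0 + 42² = 0 + 1764 = 1764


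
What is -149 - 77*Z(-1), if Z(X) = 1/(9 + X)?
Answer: -1269/8 ≈ -158.63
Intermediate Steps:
-149 - 77*Z(-1) = -149 - 77/(9 - 1) = -149 - 77/8 = -1269/8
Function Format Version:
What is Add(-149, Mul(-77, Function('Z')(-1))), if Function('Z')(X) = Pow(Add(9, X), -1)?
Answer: Rational(-1269, 8) ≈ -158.63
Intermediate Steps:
Add(-149, Mul(-77, Function('Z')(-1))) = Add(-149, Mul(-77, Pow(Add(9, -1), -1))) = Add(-149, Mul(-77, Pow(8, -1))) = Add(-149, Mul(-77, Rational(1, 8))) = Add(-149, Rational(-77, 8)) = Rational(-1269, 8)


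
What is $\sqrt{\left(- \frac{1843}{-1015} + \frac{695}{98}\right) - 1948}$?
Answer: $\frac{i \sqrt{7990805870}}{2030} \approx 44.035 i$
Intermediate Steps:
$\sqrt{\left(- \frac{1843}{-1015} + \frac{695}{98}\right) - 1948} = \sqrt{\left(\left(-1843\right) \left(- \frac{1}{1015}\right) + 695 \cdot \frac{1}{98}\right) - 1948} = \sqrt{\left(\frac{1843}{1015} + \frac{695}{98}\right) - 1948} = \sqrt{\frac{126577}{14210} - 1948} = \sqrt{- \frac{27554503}{14210}} = \frac{i \sqrt{7990805870}}{2030}$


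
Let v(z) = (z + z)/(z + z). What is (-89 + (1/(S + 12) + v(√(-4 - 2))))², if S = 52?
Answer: 31708161/4096 ≈ 7741.3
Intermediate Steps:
v(z) = 1 (v(z) = (2*z)/((2*z)) = (2*z)*(1/(2*z)) = 1)
(-89 + (1/(S + 12) + v(√(-4 - 2))))² = (-89 + (1/(52 + 12) + 1))² = (-89 + (1/64 + 1))² = (-89 + 65/64)² = (-5631/64)² = 31708161/4096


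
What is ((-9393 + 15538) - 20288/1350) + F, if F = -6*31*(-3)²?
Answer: 3007781/675 ≈ 4456.0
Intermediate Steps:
F = -1674 (F = -186*9 = -1674)
((-9393 + 15538) - 20288/1350) + F = ((-9393 + 15538) - 20288/1350) - 1674 = (6145 - 20288*1/1350) - 1674 = (6145 - 10144/675) - 1674 = 4137731/675 - 1674 = 3007781/675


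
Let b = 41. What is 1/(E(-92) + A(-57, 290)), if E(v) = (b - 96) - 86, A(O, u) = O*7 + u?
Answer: -1/250 ≈ -0.0040000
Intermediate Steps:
A(O, u) = u + 7*O (A(O, u) = 7*O + u = u + 7*O)
E(v) = -141 (E(v) = (41 - 96) - 86 = -55 - 86 = -141)
1/(E(-92) + A(-57, 290)) = 1/(-141 + (290 + 7*(-57))) = 1/(-141 + (290 - 399)) = 1/(-141 - 109) = 1/(-250) = -1/250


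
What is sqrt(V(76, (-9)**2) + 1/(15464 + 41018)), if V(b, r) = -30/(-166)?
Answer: sqrt(3972208427878)/4688006 ≈ 0.42514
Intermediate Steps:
V(b, r) = 15/83 (V(b, r) = -30*(-1/166) = 15/83)
sqrt(V(76, (-9)**2) + 1/(15464 + 41018)) = sqrt(15/83 + 1/(15464 + 41018)) = sqrt(15/83 + 1/56482) = sqrt(847313/4688006) = sqrt(3972208427878)/4688006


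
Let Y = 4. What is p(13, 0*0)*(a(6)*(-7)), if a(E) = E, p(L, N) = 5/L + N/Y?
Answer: -210/13 ≈ -16.154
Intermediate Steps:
p(L, N) = 5/L + N/4
p(13, 0*0)*(a(6)*(-7)) = (5/13 + (0*0)/4)*(6*(-7)) = (5*(1/13) + (¼)*0)*(-42) = (5/13 + 0)*(-42) = (5/13)*(-42) = -210/13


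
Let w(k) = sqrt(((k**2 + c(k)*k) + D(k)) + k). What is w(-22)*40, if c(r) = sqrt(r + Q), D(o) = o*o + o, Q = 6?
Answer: 80*sqrt(231 - 22*I) ≈ 1217.3 - 57.834*I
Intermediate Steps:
D(o) = o + o**2 (D(o) = o**2 + o = o + o**2)
c(r) = sqrt(6 + r) (c(r) = sqrt(r + 6) = sqrt(6 + r))
w(k) = sqrt(k + k**2 + k*sqrt(6 + k) + k*(1 + k)) (w(k) = sqrt(((k**2 + sqrt(6 + k)*k) + k*(1 + k)) + k) = sqrt(((k**2 + k*sqrt(6 + k)) + k*(1 + k)) + k) = sqrt((k**2 + k*sqrt(6 + k) + k*(1 + k)) + k) = sqrt(k + k**2 + k*sqrt(6 + k) + k*(1 + k)))
w(-22)*40 = sqrt(-22*(2 + sqrt(6 - 22) + 2*(-22)))*40 = sqrt(-22*(2 + sqrt(-16) - 44))*40 = sqrt(-22*(2 + 4*I - 44))*40 = sqrt(-22*(-42 + 4*I))*40 = sqrt(924 - 88*I)*40 = 40*sqrt(924 - 88*I)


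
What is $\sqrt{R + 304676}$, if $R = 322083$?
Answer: $7 \sqrt{12791} \approx 791.68$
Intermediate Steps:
$\sqrt{R + 304676} = \sqrt{322083 + 304676} = \sqrt{626759} = 7 \sqrt{12791}$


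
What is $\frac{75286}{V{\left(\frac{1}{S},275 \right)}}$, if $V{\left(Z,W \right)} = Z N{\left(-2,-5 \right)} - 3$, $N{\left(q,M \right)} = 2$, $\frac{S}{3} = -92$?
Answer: $- \frac{10389468}{415} \approx -25035.0$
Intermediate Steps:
$S = -276$ ($S = 3 \left(-92\right) = -276$)
$V{\left(Z,W \right)} = -3 + 2 Z$ ($V{\left(Z,W \right)} = Z 2 - 3 = 2 Z - 3 = -3 + 2 Z$)
$\frac{75286}{V{\left(\frac{1}{S},275 \right)}} = \frac{75286}{-3 + \frac{2}{-276}} = \frac{75286}{-3 + 2 \left(- \frac{1}{276}\right)} = \frac{75286}{-3 - \frac{1}{138}} = \frac{75286}{- \frac{415}{138}} = 75286 \left(- \frac{138}{415}\right) = - \frac{10389468}{415}$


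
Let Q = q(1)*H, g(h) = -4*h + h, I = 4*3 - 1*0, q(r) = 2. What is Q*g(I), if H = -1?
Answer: 72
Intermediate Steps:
I = 12 (I = 12 + 0 = 12)
g(h) = -3*h
Q = -2 (Q = 2*(-1) = -2)
Q*g(I) = -(-6)*12 = -2*(-36) = 72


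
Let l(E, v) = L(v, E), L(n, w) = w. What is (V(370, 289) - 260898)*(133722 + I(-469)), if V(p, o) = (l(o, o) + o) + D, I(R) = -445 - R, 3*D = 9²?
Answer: -34813147578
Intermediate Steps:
D = 27 (D = (⅓)*9² = (⅓)*81 = 27)
l(E, v) = E
V(p, o) = 27 + 2*o (V(p, o) = (o + o) + 27 = 2*o + 27 = 27 + 2*o)
(V(370, 289) - 260898)*(133722 + I(-469)) = ((27 + 2*289) - 260898)*(133722 + (-445 - 1*(-469))) = ((27 + 578) - 260898)*(133722 + (-445 + 469)) = (605 - 260898)*(133722 + 24) = -260293*133746 = -34813147578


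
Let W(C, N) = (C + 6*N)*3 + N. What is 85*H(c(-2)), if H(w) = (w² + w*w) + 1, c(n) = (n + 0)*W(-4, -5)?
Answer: 7785405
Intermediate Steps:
W(C, N) = 3*C + 19*N (W(C, N) = (3*C + 18*N) + N = 3*C + 19*N)
c(n) = -107*n (c(n) = (n + 0)*(3*(-4) + 19*(-5)) = n*(-12 - 95) = n*(-107) = -107*n)
H(w) = 1 + 2*w² (H(w) = (w² + w²) + 1 = 2*w² + 1 = 1 + 2*w²)
85*H(c(-2)) = 85*(1 + 2*(-107*(-2))²) = 85*(1 + 2*214²) = 85*(1 + 2*45796) = 85*(1 + 91592) = 85*91593 = 7785405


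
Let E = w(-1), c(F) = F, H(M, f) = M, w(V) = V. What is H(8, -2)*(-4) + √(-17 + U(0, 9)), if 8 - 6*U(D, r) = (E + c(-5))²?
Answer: -32 + I*√195/3 ≈ -32.0 + 4.6547*I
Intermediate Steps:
E = -1
U(D, r) = -14/3 (U(D, r) = 4/3 - (-1 - 5)²/6 = 4/3 - ⅙*(-6)² = 4/3 - ⅙*36 = 4/3 - 6 = -14/3)
H(8, -2)*(-4) + √(-17 + U(0, 9)) = 8*(-4) + √(-17 - 14/3) = -32 + √(-65/3) = -32 + I*√195/3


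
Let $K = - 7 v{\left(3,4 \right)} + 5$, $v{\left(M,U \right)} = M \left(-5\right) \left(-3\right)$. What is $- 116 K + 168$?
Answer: $36128$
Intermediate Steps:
$v{\left(M,U \right)} = 15 M$ ($v{\left(M,U \right)} = - 5 M \left(-3\right) = 15 M$)
$K = -310$ ($K = - 7 \cdot 15 \cdot 3 + 5 = \left(-7\right) 45 + 5 = -315 + 5 = -310$)
$- 116 K + 168 = \left(-116\right) \left(-310\right) + 168 = 35960 + 168 = 36128$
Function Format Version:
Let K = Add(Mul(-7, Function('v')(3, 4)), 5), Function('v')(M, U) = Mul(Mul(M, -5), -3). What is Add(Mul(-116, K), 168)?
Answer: 36128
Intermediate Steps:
Function('v')(M, U) = Mul(15, M) (Function('v')(M, U) = Mul(Mul(-5, M), -3) = Mul(15, M))
K = -310 (K = Add(Mul(-7, Mul(15, 3)), 5) = Add(Mul(-7, 45), 5) = Add(-315, 5) = -310)
Add(Mul(-116, K), 168) = Add(Mul(-116, -310), 168) = Add(35960, 168) = 36128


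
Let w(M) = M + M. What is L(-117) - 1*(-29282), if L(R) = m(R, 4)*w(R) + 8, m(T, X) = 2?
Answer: 28822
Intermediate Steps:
w(M) = 2*M
L(R) = 8 + 4*R (L(R) = 2*(2*R) + 8 = 4*R + 8 = 8 + 4*R)
L(-117) - 1*(-29282) = (8 + 4*(-117)) - 1*(-29282) = (8 - 468) + 29282 = -460 + 29282 = 28822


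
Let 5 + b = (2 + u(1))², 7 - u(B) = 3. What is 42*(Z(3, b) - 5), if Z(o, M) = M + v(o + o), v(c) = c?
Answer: 1344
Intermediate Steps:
u(B) = 4 (u(B) = 7 - 1*3 = 7 - 3 = 4)
b = 31 (b = -5 + (2 + 4)² = -5 + 6² = -5 + 36 = 31)
Z(o, M) = M + 2*o (Z(o, M) = M + (o + o) = M + 2*o)
42*(Z(3, b) - 5) = 42*((31 + 2*3) - 5) = 42*((31 + 6) - 5) = 42*(37 - 5) = 42*32 = 1344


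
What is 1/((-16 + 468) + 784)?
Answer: 1/1236 ≈ 0.00080906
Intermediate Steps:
1/((-16 + 468) + 784) = 1/(452 + 784) = 1/1236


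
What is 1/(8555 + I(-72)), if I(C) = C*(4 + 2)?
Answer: 1/8123 ≈ 0.00012311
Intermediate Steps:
I(C) = 6*C (I(C) = C*6 = 6*C)
1/(8555 + I(-72)) = 1/(8555 + 6*(-72)) = 1/(8555 - 432) = 1/8123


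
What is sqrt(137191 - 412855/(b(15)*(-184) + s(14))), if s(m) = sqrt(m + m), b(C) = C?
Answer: sqrt(758120030 - 548764*sqrt(7))/(2*sqrt(1380 - sqrt(7))) ≈ 370.60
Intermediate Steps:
s(m) = sqrt(2)*sqrt(m) (s(m) = sqrt(2*m) = sqrt(2)*sqrt(m))
sqrt(137191 - 412855/(b(15)*(-184) + s(14))) = sqrt(137191 - 412855/(15*(-184) + sqrt(2)*sqrt(14))) = sqrt(137191 - 412855/(-2760 + 2*sqrt(7)))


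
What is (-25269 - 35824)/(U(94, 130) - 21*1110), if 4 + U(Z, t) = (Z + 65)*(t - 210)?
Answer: 61093/36034 ≈ 1.6954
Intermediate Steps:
U(Z, t) = -4 + (-210 + t)*(65 + Z) (U(Z, t) = -4 + (Z + 65)*(t - 210) = -4 + (65 + Z)*(-210 + t) = -4 + (-210 + t)*(65 + Z))
(-25269 - 35824)/(U(94, 130) - 21*1110) = (-25269 - 35824)/((-13654 - 210*94 + 65*130 + 94*130) - 21*1110) = -61093/((-13654 - 19740 + 8450 + 12220) - 23310) = -61093/(-12724 - 23310) = -61093/(-36034) = -61093*(-1/36034) = 61093/36034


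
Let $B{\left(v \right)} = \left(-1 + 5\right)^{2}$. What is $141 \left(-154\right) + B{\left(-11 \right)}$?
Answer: $-21698$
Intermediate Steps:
$B{\left(v \right)} = 16$ ($B{\left(v \right)} = 4^{2} = 16$)
$141 \left(-154\right) + B{\left(-11 \right)} = 141 \left(-154\right) + 16 = -21714 + 16 = -21698$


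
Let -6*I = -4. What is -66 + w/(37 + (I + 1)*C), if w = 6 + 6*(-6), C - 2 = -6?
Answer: -6096/91 ≈ -66.989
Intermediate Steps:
I = ⅔ (I = -⅙*(-4) = ⅔ ≈ 0.66667)
C = -4 (C = 2 - 6 = -4)
w = -30 (w = 6 - 36 = -30)
-66 + w/(37 + (I + 1)*C) = -66 - 30/(37 + (⅔ + 1)*(-4)) = -66 - 30/(37 + (5/3)*(-4)) = -66 - 30/(37 - 20/3) = -66 - 30/91/3 = -66 - 30*3/91 = -66 - 90/91 = -6096/91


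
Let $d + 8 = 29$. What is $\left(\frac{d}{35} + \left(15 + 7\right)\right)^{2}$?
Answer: $\frac{12769}{25} \approx 510.76$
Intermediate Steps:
$d = 21$ ($d = -8 + 29 = 21$)
$\left(\frac{d}{35} + \left(15 + 7\right)\right)^{2} = \left(\frac{21}{35} + \left(15 + 7\right)\right)^{2} = \left(21 \cdot \frac{1}{35} + 22\right)^{2} = \left(\frac{3}{5} + 22\right)^{2} = \left(\frac{113}{5}\right)^{2} = \frac{12769}{25}$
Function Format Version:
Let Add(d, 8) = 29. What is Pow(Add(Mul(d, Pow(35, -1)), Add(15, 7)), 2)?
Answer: Rational(12769, 25) ≈ 510.76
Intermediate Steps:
d = 21 (d = Add(-8, 29) = 21)
Pow(Add(Mul(d, Pow(35, -1)), Add(15, 7)), 2) = Pow(Add(Mul(21, Pow(35, -1)), Add(15, 7)), 2) = Pow(Add(Mul(21, Rational(1, 35)), 22), 2) = Pow(Add(Rational(3, 5), 22), 2) = Pow(Rational(113, 5), 2) = Rational(12769, 25)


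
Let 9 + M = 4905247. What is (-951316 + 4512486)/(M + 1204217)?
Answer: 712234/1221891 ≈ 0.58290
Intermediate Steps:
M = 4905238 (M = -9 + 4905247 = 4905238)
(-951316 + 4512486)/(M + 1204217) = (-951316 + 4512486)/(4905238 + 1204217) = 3561170/6109455 = 3561170*(1/6109455) = 712234/1221891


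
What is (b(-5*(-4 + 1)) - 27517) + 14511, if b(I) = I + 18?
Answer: -12973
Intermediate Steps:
b(I) = 18 + I
(b(-5*(-4 + 1)) - 27517) + 14511 = ((18 - 5*(-4 + 1)) - 27517) + 14511 = ((18 - 5*(-3)) - 27517) + 14511 = ((18 + 15) - 27517) + 14511 = (33 - 27517) + 14511 = -27484 + 14511 = -12973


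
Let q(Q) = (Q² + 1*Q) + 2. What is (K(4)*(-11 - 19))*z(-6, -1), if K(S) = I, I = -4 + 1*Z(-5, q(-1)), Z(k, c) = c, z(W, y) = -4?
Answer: -240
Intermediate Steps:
q(Q) = 2 + Q + Q² (q(Q) = (Q² + Q) + 2 = (Q + Q²) + 2 = 2 + Q + Q²)
I = -2 (I = -4 + 1*(2 - 1 + (-1)²) = -4 + 1*(2 - 1 + 1) = -4 + 1*2 = -4 + 2 = -2)
K(S) = -2
(K(4)*(-11 - 19))*z(-6, -1) = -2*(-11 - 19)*(-4) = -2*(-30)*(-4) = 60*(-4) = -240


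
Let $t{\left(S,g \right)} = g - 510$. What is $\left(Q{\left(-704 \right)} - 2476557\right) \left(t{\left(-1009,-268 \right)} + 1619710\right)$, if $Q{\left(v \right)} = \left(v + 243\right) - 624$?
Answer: $-4011133918344$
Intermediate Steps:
$Q{\left(v \right)} = -381 + v$ ($Q{\left(v \right)} = \left(243 + v\right) - 624 = -381 + v$)
$t{\left(S,g \right)} = -510 + g$ ($t{\left(S,g \right)} = g - 510 = -510 + g$)
$\left(Q{\left(-704 \right)} - 2476557\right) \left(t{\left(-1009,-268 \right)} + 1619710\right) = \left(\left(-381 - 704\right) - 2476557\right) \left(\left(-510 - 268\right) + 1619710\right) = \left(-1085 - 2476557\right) \left(-778 + 1619710\right) = \left(-2477642\right) 1618932 = -4011133918344$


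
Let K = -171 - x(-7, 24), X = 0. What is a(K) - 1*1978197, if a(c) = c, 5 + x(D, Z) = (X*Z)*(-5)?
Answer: -1978363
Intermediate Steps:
x(D, Z) = -5 (x(D, Z) = -5 + (0*Z)*(-5) = -5 + 0*(-5) = -5 + 0 = -5)
K = -166 (K = -171 - 1*(-5) = -171 + 5 = -166)
a(K) - 1*1978197 = -166 - 1*1978197 = -166 - 1978197 = -1978363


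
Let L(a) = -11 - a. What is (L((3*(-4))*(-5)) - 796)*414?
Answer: -358938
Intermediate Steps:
(L((3*(-4))*(-5)) - 796)*414 = ((-11 - 3*(-4)*(-5)) - 796)*414 = ((-11 - (-12)*(-5)) - 796)*414 = ((-11 - 1*60) - 796)*414 = ((-11 - 60) - 796)*414 = (-71 - 796)*414 = -867*414 = -358938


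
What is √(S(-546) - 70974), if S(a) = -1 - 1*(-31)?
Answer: 4*I*√4434 ≈ 266.35*I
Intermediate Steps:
S(a) = 30 (S(a) = -1 + 31 = 30)
√(S(-546) - 70974) = √(30 - 70974) = √(-70944) = 4*I*√4434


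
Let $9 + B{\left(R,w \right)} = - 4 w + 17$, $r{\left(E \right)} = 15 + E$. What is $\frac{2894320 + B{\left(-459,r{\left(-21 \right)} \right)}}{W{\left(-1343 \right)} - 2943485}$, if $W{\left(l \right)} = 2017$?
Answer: $- \frac{723588}{735367} \approx -0.98398$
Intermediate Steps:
$B{\left(R,w \right)} = 8 - 4 w$ ($B{\left(R,w \right)} = -9 - \left(-17 + 4 w\right) = 8 - 4 w$)
$\frac{2894320 + B{\left(-459,r{\left(-21 \right)} \right)}}{W{\left(-1343 \right)} - 2943485} = \frac{2894320 - \left(-8 + 4 \left(15 - 21\right)\right)}{2017 - 2943485} = \frac{2894320 + \left(8 - -24\right)}{-2941468} = \left(2894320 + \left(8 + 24\right)\right) \left(- \frac{1}{2941468}\right) = \left(2894320 + 32\right) \left(- \frac{1}{2941468}\right) = 2894352 \left(- \frac{1}{2941468}\right) = - \frac{723588}{735367}$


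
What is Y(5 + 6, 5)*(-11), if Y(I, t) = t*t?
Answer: -275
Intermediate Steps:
Y(I, t) = t²
Y(5 + 6, 5)*(-11) = 5²*(-11) = 25*(-11) = -275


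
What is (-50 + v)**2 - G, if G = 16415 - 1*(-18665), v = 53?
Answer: -35071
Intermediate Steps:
G = 35080 (G = 16415 + 18665 = 35080)
(-50 + v)**2 - G = (-50 + 53)**2 - 1*35080 = 3**2 - 35080 = 9 - 35080 = -35071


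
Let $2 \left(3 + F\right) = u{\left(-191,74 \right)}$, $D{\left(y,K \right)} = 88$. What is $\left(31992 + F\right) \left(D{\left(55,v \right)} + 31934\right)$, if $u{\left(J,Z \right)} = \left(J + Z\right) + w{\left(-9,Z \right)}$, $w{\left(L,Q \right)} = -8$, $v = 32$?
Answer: $1022350383$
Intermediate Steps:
$u{\left(J,Z \right)} = -8 + J + Z$ ($u{\left(J,Z \right)} = \left(J + Z\right) - 8 = -8 + J + Z$)
$F = - \frac{131}{2}$ ($F = -3 + \frac{-8 - 191 + 74}{2} = -3 + \frac{1}{2} \left(-125\right) = -3 - \frac{125}{2} = - \frac{131}{2} \approx -65.5$)
$\left(31992 + F\right) \left(D{\left(55,v \right)} + 31934\right) = \left(31992 - \frac{131}{2}\right) \left(88 + 31934\right) = \frac{63853}{2} \cdot 32022 = 1022350383$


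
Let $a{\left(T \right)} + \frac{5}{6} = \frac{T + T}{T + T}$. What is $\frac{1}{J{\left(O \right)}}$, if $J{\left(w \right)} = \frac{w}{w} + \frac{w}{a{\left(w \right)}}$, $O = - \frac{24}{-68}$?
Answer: $\frac{17}{53} \approx 0.32075$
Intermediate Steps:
$a{\left(T \right)} = \frac{1}{6}$ ($a{\left(T \right)} = - \frac{5}{6} + \frac{T + T}{T + T} = - \frac{5}{6} + \frac{2 T}{2 T} = - \frac{5}{6} + 2 T \frac{1}{2 T} = - \frac{5}{6} + 1 = \frac{1}{6}$)
$O = \frac{6}{17}$ ($O = \left(-24\right) \left(- \frac{1}{68}\right) = \frac{6}{17} \approx 0.35294$)
$J{\left(w \right)} = 1 + 6 w$ ($J{\left(w \right)} = \frac{w}{w} + w \frac{1}{\frac{1}{6}} = 1 + w 6 = 1 + 6 w$)
$\frac{1}{J{\left(O \right)}} = \frac{1}{1 + 6 \cdot \frac{6}{17}} = \frac{1}{1 + \frac{36}{17}} = \frac{1}{\frac{53}{17}} = \frac{17}{53}$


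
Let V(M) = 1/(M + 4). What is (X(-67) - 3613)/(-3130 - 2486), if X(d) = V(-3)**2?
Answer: 301/468 ≈ 0.64316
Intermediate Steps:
V(M) = 1/(4 + M)
X(d) = 1 (X(d) = (1/(4 - 3))**2 = (1/1)**2 = 1**2 = 1)
(X(-67) - 3613)/(-3130 - 2486) = (1 - 3613)/(-3130 - 2486) = -3612/(-5616) = -3612*(-1/5616) = 301/468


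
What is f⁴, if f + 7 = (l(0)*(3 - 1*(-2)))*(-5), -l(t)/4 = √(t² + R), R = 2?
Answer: 405882401 - 56137200*√2 ≈ 3.2649e+8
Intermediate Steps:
l(t) = -4*√(2 + t²) (l(t) = -4*√(t² + 2) = -4*√(2 + t²))
f = -7 + 100*√2 (f = -7 + ((-4*√(2 + 0²))*(3 - 1*(-2)))*(-5) = -7 + ((-4*√(2 + 0))*(3 + 2))*(-5) = -7 + (-4*√2*5)*(-5) = -7 - 20*√2*(-5) = -7 + 100*√2 ≈ 134.42)
f⁴ = (-7 + 100*√2)⁴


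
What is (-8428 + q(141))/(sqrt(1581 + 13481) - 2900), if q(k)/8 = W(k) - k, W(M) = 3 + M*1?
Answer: 12185800/4197469 + 4202*sqrt(15062)/4197469 ≈ 3.0260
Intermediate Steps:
W(M) = 3 + M
q(k) = 24 (q(k) = 8*((3 + k) - k) = 8*3 = 24)
(-8428 + q(141))/(sqrt(1581 + 13481) - 2900) = (-8428 + 24)/(sqrt(1581 + 13481) - 2900) = -8404/(sqrt(15062) - 2900) = -8404/(-2900 + sqrt(15062))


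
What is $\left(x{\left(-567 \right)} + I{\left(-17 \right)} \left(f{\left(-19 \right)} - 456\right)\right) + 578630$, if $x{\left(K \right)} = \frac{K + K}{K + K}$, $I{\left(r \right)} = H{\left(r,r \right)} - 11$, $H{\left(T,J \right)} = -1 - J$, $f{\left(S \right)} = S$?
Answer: $576256$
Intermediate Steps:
$I{\left(r \right)} = -12 - r$ ($I{\left(r \right)} = \left(-1 - r\right) - 11 = -12 - r$)
$x{\left(K \right)} = 1$ ($x{\left(K \right)} = \frac{2 K}{2 K} = 2 K \frac{1}{2 K} = 1$)
$\left(x{\left(-567 \right)} + I{\left(-17 \right)} \left(f{\left(-19 \right)} - 456\right)\right) + 578630 = \left(1 + \left(-12 - -17\right) \left(-19 - 456\right)\right) + 578630 = \left(1 + \left(-12 + 17\right) \left(-475\right)\right) + 578630 = \left(1 + 5 \left(-475\right)\right) + 578630 = \left(1 - 2375\right) + 578630 = -2374 + 578630 = 576256$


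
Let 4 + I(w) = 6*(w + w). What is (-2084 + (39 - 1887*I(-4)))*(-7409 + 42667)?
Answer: 3387553382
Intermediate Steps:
I(w) = -4 + 12*w (I(w) = -4 + 6*(w + w) = -4 + 6*(2*w) = -4 + 12*w)
(-2084 + (39 - 1887*I(-4)))*(-7409 + 42667) = (-2084 + (39 - 1887*(-4 + 12*(-4))))*(-7409 + 42667) = (-2084 + (39 - 1887*(-4 - 48)))*35258 = (-2084 + (39 - 1887*(-52)))*35258 = (-2084 + (39 - 111*(-884)))*35258 = (-2084 + (39 + 98124))*35258 = (-2084 + 98163)*35258 = 96079*35258 = 3387553382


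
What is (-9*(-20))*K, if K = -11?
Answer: -1980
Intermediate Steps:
(-9*(-20))*K = -9*(-20)*(-11) = 180*(-11) = -1980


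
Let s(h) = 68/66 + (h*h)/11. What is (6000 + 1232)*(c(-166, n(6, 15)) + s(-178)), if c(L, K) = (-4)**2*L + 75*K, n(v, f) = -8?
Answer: -89401984/33 ≈ -2.7092e+6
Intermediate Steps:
c(L, K) = 16*L + 75*K
s(h) = 34/33 + h**2/11 (s(h) = 68*(1/66) + h**2*(1/11) = 34/33 + h**2/11)
(6000 + 1232)*(c(-166, n(6, 15)) + s(-178)) = (6000 + 1232)*((16*(-166) + 75*(-8)) + (34/33 + (1/11)*(-178)**2)) = 7232*((-2656 - 600) + (34/33 + (1/11)*31684)) = 7232*(-3256 + (34/33 + 31684/11)) = 7232*(-3256 + 95086/33) = 7232*(-12362/33) = -89401984/33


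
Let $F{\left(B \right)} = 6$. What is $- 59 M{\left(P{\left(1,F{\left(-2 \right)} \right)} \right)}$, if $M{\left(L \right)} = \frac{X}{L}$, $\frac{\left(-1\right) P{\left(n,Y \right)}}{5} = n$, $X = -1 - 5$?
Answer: $- \frac{354}{5} \approx -70.8$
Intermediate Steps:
$X = -6$ ($X = -1 - 5 = -6$)
$P{\left(n,Y \right)} = - 5 n$
$M{\left(L \right)} = - \frac{6}{L}$
$- 59 M{\left(P{\left(1,F{\left(-2 \right)} \right)} \right)} = - 59 \left(- \frac{6}{\left(-5\right) 1}\right) = - 59 \left(- \frac{6}{-5}\right) = - 59 \left(\left(-6\right) \left(- \frac{1}{5}\right)\right) = \left(-59\right) \frac{6}{5} = - \frac{354}{5}$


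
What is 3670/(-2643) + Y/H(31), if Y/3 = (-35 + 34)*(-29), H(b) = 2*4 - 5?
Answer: 72977/2643 ≈ 27.611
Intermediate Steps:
H(b) = 3 (H(b) = 8 - 5 = 3)
Y = 87 (Y = 3*((-35 + 34)*(-29)) = 3*(-1*(-29)) = 3*29 = 87)
3670/(-2643) + Y/H(31) = 3670/(-2643) + 87/3 = 3670*(-1/2643) + 87*(⅓) = -3670/2643 + 29 = 72977/2643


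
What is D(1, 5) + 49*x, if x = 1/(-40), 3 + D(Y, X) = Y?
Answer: -129/40 ≈ -3.2250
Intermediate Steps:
D(Y, X) = -3 + Y
x = -1/40 ≈ -0.025000
D(1, 5) + 49*x = (-3 + 1) + 49*(-1/40) = -2 - 49/40 = -129/40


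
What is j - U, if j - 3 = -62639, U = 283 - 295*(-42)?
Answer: -75309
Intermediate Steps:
U = 12673 (U = 283 + 12390 = 12673)
j = -62636 (j = 3 - 62639 = -62636)
j - U = -62636 - 1*12673 = -62636 - 12673 = -75309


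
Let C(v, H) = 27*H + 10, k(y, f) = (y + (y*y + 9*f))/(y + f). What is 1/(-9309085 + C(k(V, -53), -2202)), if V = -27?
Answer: -1/9368529 ≈ -1.0674e-7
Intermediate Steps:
k(y, f) = (y + y² + 9*f)/(f + y) (k(y, f) = (y + (y² + 9*f))/(f + y) = (y + y² + 9*f)/(f + y))
C(v, H) = 10 + 27*H
1/(-9309085 + C(k(V, -53), -2202)) = 1/(-9309085 + (10 + 27*(-2202))) = 1/(-9309085 + (10 - 59454)) = 1/(-9309085 - 59444) = 1/(-9368529) = -1/9368529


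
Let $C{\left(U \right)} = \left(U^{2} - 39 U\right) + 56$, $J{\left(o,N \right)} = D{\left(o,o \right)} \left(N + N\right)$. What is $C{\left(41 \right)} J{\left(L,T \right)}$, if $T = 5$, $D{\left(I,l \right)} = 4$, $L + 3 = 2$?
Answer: $5520$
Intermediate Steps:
$L = -1$ ($L = -3 + 2 = -1$)
$J{\left(o,N \right)} = 8 N$ ($J{\left(o,N \right)} = 4 \left(N + N\right) = 4 \cdot 2 N = 8 N$)
$C{\left(U \right)} = 56 + U^{2} - 39 U$
$C{\left(41 \right)} J{\left(L,T \right)} = \left(56 + 41^{2} - 1599\right) 8 \cdot 5 = \left(56 + 1681 - 1599\right) 40 = 138 \cdot 40 = 5520$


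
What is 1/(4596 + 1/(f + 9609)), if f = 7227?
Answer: 16836/77378257 ≈ 0.00021758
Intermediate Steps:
1/(4596 + 1/(f + 9609)) = 1/(4596 + 1/(7227 + 9609)) = 1/(4596 + 1/16836) = 1/(77378257/16836) = 16836/77378257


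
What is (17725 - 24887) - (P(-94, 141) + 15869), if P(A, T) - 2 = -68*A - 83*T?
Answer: -17722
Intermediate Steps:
P(A, T) = 2 - 83*T - 68*A (P(A, T) = 2 + (-68*A - 83*T) = 2 + (-83*T - 68*A) = 2 - 83*T - 68*A)
(17725 - 24887) - (P(-94, 141) + 15869) = (17725 - 24887) - ((2 - 83*141 - 68*(-94)) + 15869) = -7162 - ((2 - 11703 + 6392) + 15869) = -7162 - (-5309 + 15869) = -7162 - 1*10560 = -7162 - 10560 = -17722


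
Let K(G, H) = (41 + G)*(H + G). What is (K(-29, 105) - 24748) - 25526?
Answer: -49362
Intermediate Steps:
K(G, H) = (41 + G)*(G + H)
(K(-29, 105) - 24748) - 25526 = (((-29)² + 41*(-29) + 41*105 - 29*105) - 24748) - 25526 = ((841 - 1189 + 4305 - 3045) - 24748) - 25526 = (912 - 24748) - 25526 = -23836 - 25526 = -49362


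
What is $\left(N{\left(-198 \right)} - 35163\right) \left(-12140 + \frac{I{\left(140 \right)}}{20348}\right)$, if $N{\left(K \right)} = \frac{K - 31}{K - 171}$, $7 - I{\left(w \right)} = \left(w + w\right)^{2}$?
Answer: $\frac{1603071314359867}{3754206} \approx 4.2701 \cdot 10^{8}$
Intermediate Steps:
$I{\left(w \right)} = 7 - 4 w^{2}$ ($I{\left(w \right)} = 7 - \left(w + w\right)^{2} = 7 - \left(2 w\right)^{2} = 7 - 4 w^{2}$)
$N{\left(K \right)} = \frac{-31 + K}{-171 + K}$
$\left(N{\left(-198 \right)} - 35163\right) \left(-12140 + \frac{I{\left(140 \right)}}{20348}\right) = \left(\frac{-31 - 198}{-171 - 198} - 35163\right) \left(-12140 + \frac{7 - 4 \cdot 140^{2}}{20348}\right) = \left(\frac{1}{-369} \left(-229\right) - 35163\right) \left(-12140 + \left(7 - 78400\right) \frac{1}{20348}\right) = \left(\left(- \frac{1}{369}\right) \left(-229\right) - 35163\right) \left(-12140 + \left(7 - 78400\right) \frac{1}{20348}\right) = \left(\frac{229}{369} - 35163\right) \left(-12140 - \frac{78393}{20348}\right) = - \frac{12974918 \left(-12140 - \frac{78393}{20348}\right)}{369} = \left(- \frac{12974918}{369}\right) \left(- \frac{247103113}{20348}\right) = \frac{1603071314359867}{3754206}$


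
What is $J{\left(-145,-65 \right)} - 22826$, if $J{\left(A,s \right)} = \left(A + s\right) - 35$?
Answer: $-23071$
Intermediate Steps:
$J{\left(A,s \right)} = -35 + A + s$
$J{\left(-145,-65 \right)} - 22826 = \left(-35 - 145 - 65\right) - 22826 = -245 - 22826 = -23071$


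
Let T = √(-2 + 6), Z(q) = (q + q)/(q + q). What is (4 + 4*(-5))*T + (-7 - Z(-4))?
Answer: -40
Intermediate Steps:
Z(q) = 1 (Z(q) = (2*q)/((2*q)) = (2*q)*(1/(2*q)) = 1)
T = 2 (T = √4 = 2)
(4 + 4*(-5))*T + (-7 - Z(-4)) = (4 + 4*(-5))*2 + (-7 - 1*1) = (4 - 20)*2 + (-7 - 1) = -16*2 - 8 = -32 - 8 = -40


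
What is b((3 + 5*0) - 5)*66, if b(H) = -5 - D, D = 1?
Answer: -396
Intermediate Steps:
b(H) = -6 (b(H) = -5 - 1*1 = -5 - 1 = -6)
b((3 + 5*0) - 5)*66 = -6*66 = -396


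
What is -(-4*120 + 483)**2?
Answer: -9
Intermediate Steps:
-(-4*120 + 483)**2 = -(-480 + 483)**2 = -1*3**2 = -1*9 = -9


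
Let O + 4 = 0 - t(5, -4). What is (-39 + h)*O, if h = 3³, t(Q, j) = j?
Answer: 0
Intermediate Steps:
O = 0 (O = -4 + (0 - 1*(-4)) = -4 + (0 + 4) = -4 + 4 = 0)
h = 27
(-39 + h)*O = (-39 + 27)*0 = -12*0 = 0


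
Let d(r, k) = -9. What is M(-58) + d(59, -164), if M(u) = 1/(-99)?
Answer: -892/99 ≈ -9.0101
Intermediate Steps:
M(u) = -1/99
M(-58) + d(59, -164) = -1/99 - 9 = -892/99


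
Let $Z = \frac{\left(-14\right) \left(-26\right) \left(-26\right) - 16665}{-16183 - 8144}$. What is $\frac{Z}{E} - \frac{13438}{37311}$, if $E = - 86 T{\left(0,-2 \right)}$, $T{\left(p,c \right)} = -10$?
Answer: $- \frac{103649447}{288787140} \approx -0.35891$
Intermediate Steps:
$E = 860$ ($E = \left(-86\right) \left(-10\right) = 860$)
$Z = \frac{29}{27}$ ($Z = \frac{364 \left(-26\right) - 16665}{-24327} = \left(-9464 - 16665\right) \left(- \frac{1}{24327}\right) = \left(-26129\right) \left(- \frac{1}{24327}\right) = \frac{29}{27} \approx 1.0741$)
$\frac{Z}{E} - \frac{13438}{37311} = \frac{29}{27 \cdot 860} - \frac{13438}{37311} = \frac{29}{27} \cdot \frac{1}{860} - \frac{13438}{37311} = \frac{29}{23220} - \frac{13438}{37311} = - \frac{103649447}{288787140}$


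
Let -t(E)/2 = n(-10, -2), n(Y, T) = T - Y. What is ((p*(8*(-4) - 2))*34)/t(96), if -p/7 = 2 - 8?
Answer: 6069/2 ≈ 3034.5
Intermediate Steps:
p = 42 (p = -7*(2 - 8) = -7*(-6) = 42)
t(E) = -16 (t(E) = -2*(-2 - 1*(-10)) = -2*(-2 + 10) = -2*8 = -16)
((p*(8*(-4) - 2))*34)/t(96) = ((42*(8*(-4) - 2))*34)/(-16) = ((42*(-32 - 2))*34)*(-1/16) = ((42*(-34))*34)*(-1/16) = -1428*34*(-1/16) = -48552*(-1/16) = 6069/2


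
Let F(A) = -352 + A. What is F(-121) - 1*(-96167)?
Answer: 95694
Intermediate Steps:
F(-121) - 1*(-96167) = (-352 - 121) - 1*(-96167) = -473 + 96167 = 95694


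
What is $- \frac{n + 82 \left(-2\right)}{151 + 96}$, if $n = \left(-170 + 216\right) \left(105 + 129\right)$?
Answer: $- \frac{10600}{247} \approx -42.915$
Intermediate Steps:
$n = 10764$ ($n = 46 \cdot 234 = 10764$)
$- \frac{n + 82 \left(-2\right)}{151 + 96} = - \frac{10764 + 82 \left(-2\right)}{151 + 96} = - \frac{10764 - 164}{247} = - \frac{10600}{247}$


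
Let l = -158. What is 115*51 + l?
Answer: 5707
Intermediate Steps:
115*51 + l = 115*51 - 158 = 5865 - 158 = 5707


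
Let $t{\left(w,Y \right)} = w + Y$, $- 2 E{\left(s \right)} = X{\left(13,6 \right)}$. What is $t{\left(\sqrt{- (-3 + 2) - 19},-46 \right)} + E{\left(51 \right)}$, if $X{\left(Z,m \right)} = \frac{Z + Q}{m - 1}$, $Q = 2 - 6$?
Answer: $- \frac{469}{10} + 3 i \sqrt{2} \approx -46.9 + 4.2426 i$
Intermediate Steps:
$Q = -4$ ($Q = 2 - 6 = -4$)
$X{\left(Z,m \right)} = \frac{-4 + Z}{-1 + m}$ ($X{\left(Z,m \right)} = \frac{Z - 4}{m - 1} = \frac{-4 + Z}{-1 + m}$)
$E{\left(s \right)} = - \frac{9}{10}$ ($E{\left(s \right)} = - \frac{\frac{1}{-1 + 6} \left(-4 + 13\right)}{2} = - \frac{\frac{1}{5} \cdot 9}{2} = \left(- \frac{1}{2}\right) \frac{9}{5} = - \frac{9}{10}$)
$t{\left(w,Y \right)} = Y + w$
$t{\left(\sqrt{- (-3 + 2) - 19},-46 \right)} + E{\left(51 \right)} = \left(-46 + \sqrt{- (-3 + 2) - 19}\right) - \frac{9}{10} = \left(-46 + \sqrt{\left(-1\right) \left(-1\right) - 19}\right) - \frac{9}{10} = \left(-46 + \sqrt{1 - 19}\right) - \frac{9}{10} = \left(-46 + \sqrt{-18}\right) - \frac{9}{10} = \left(-46 + 3 i \sqrt{2}\right) - \frac{9}{10} = - \frac{469}{10} + 3 i \sqrt{2}$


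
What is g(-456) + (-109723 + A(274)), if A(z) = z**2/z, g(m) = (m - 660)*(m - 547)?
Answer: 1009899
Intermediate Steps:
g(m) = (-660 + m)*(-547 + m)
A(z) = z
g(-456) + (-109723 + A(274)) = (361020 + (-456)**2 - 1207*(-456)) + (-109723 + 274) = (361020 + 207936 + 550392) - 109449 = 1119348 - 109449 = 1009899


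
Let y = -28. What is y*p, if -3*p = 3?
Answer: 28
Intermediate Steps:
p = -1 (p = -⅓*3 = -1)
y*p = -28*(-1) = 28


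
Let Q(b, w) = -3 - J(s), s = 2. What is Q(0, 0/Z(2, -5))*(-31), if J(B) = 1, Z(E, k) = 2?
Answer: 124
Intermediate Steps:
Q(b, w) = -4 (Q(b, w) = -3 - 1*1 = -3 - 1 = -4)
Q(0, 0/Z(2, -5))*(-31) = -4*(-31) = 124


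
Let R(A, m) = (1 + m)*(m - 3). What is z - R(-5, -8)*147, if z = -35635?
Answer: -46954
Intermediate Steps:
R(A, m) = (1 + m)*(-3 + m)
z - R(-5, -8)*147 = -35635 - (-3 + (-8)² - 2*(-8))*147 = -35635 - (-3 + 64 + 16)*147 = -35635 - 77*147 = -35635 - 1*11319 = -35635 - 11319 = -46954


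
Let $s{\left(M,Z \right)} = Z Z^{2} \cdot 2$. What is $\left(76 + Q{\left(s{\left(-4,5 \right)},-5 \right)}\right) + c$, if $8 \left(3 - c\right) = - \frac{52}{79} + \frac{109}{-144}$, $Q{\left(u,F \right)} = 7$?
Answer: $\frac{7842787}{91008} \approx 86.177$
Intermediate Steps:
$s{\left(M,Z \right)} = 2 Z^{3}$ ($s{\left(M,Z \right)} = Z^{3} \cdot 2 = 2 Z^{3}$)
$c = \frac{289123}{91008}$ ($c = 3 - \frac{- \frac{52}{79} + \frac{109}{-144}}{8} = 3 - \frac{\left(-52\right) \frac{1}{79} + 109 \left(- \frac{1}{144}\right)}{8} = 3 - \frac{- \frac{52}{79} - \frac{109}{144}}{8} = 3 - - \frac{16099}{91008} = 3 + \frac{16099}{91008} = \frac{289123}{91008} \approx 3.1769$)
$\left(76 + Q{\left(s{\left(-4,5 \right)},-5 \right)}\right) + c = \left(76 + 7\right) + \frac{289123}{91008} = 83 + \frac{289123}{91008} = \frac{7842787}{91008}$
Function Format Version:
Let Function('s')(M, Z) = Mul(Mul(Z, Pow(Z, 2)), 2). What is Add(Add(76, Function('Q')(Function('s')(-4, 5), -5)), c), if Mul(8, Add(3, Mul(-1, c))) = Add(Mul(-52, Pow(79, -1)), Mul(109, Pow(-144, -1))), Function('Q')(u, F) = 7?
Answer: Rational(7842787, 91008) ≈ 86.177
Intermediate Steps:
Function('s')(M, Z) = Mul(2, Pow(Z, 3)) (Function('s')(M, Z) = Mul(Pow(Z, 3), 2) = Mul(2, Pow(Z, 3)))
c = Rational(289123, 91008) (c = Add(3, Mul(Rational(-1, 8), Add(Mul(-52, Pow(79, -1)), Mul(109, Pow(-144, -1))))) = Add(3, Mul(Rational(-1, 8), Add(Mul(-52, Rational(1, 79)), Mul(109, Rational(-1, 144))))) = Add(3, Mul(Rational(-1, 8), Add(Rational(-52, 79), Rational(-109, 144)))) = Add(3, Mul(Rational(-1, 8), Rational(-16099, 11376))) = Add(3, Rational(16099, 91008)) = Rational(289123, 91008) ≈ 3.1769)
Add(Add(76, Function('Q')(Function('s')(-4, 5), -5)), c) = Add(Add(76, 7), Rational(289123, 91008)) = Add(83, Rational(289123, 91008)) = Rational(7842787, 91008)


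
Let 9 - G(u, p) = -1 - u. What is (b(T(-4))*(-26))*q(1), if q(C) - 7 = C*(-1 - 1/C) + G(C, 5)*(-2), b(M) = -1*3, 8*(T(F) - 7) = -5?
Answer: -1326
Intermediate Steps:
T(F) = 51/8 (T(F) = 7 + (1/8)*(-5) = 7 - 5/8 = 51/8)
G(u, p) = 10 + u (G(u, p) = 9 - (-1 - u) = 9 + (1 + u) = 10 + u)
b(M) = -3
q(C) = -13 - 2*C + C*(-1 - 1/C) (q(C) = 7 + (C*(-1 - 1/C) + (10 + C)*(-2)) = 7 + (C*(-1 - 1/C) + (-20 - 2*C)) = 7 + (-20 - 2*C + C*(-1 - 1/C)) = -13 - 2*C + C*(-1 - 1/C))
(b(T(-4))*(-26))*q(1) = (-3*(-26))*(-14 - 3*1) = 78*(-14 - 3) = 78*(-17) = -1326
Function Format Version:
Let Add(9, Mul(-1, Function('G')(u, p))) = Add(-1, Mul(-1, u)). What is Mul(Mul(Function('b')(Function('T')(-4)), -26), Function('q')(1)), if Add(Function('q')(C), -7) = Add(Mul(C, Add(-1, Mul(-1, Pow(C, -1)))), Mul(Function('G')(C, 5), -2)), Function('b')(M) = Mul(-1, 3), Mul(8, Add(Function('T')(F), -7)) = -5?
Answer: -1326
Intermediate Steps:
Function('T')(F) = Rational(51, 8) (Function('T')(F) = Add(7, Mul(Rational(1, 8), -5)) = Add(7, Rational(-5, 8)) = Rational(51, 8))
Function('G')(u, p) = Add(10, u) (Function('G')(u, p) = Add(9, Mul(-1, Add(-1, Mul(-1, u)))) = Add(9, Add(1, u)) = Add(10, u))
Function('b')(M) = -3
Function('q')(C) = Add(-13, Mul(-2, C), Mul(C, Add(-1, Mul(-1, Pow(C, -1))))) (Function('q')(C) = Add(7, Add(Mul(C, Add(-1, Mul(-1, Pow(C, -1)))), Mul(Add(10, C), -2))) = Add(7, Add(Mul(C, Add(-1, Mul(-1, Pow(C, -1)))), Add(-20, Mul(-2, C)))) = Add(7, Add(-20, Mul(-2, C), Mul(C, Add(-1, Mul(-1, Pow(C, -1)))))) = Add(-13, Mul(-2, C), Mul(C, Add(-1, Mul(-1, Pow(C, -1))))))
Mul(Mul(Function('b')(Function('T')(-4)), -26), Function('q')(1)) = Mul(Mul(-3, -26), Add(-14, Mul(-3, 1))) = Mul(78, Add(-14, -3)) = Mul(78, -17) = -1326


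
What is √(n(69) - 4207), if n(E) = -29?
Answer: 2*I*√1059 ≈ 65.085*I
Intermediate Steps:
√(n(69) - 4207) = √(-29 - 4207) = √(-4236) = 2*I*√1059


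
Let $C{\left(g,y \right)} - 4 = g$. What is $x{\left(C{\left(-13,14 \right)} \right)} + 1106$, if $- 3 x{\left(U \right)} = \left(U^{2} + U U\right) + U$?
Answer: $1055$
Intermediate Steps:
$C{\left(g,y \right)} = 4 + g$
$x{\left(U \right)} = - \frac{2 U^{2}}{3} - \frac{U}{3}$ ($x{\left(U \right)} = - \frac{\left(U^{2} + U U\right) + U}{3} = - \frac{\left(U^{2} + U^{2}\right) + U}{3} = - \frac{2 U^{2} + U}{3} = - \frac{U + 2 U^{2}}{3} = - \frac{2 U^{2}}{3} - \frac{U}{3}$)
$x{\left(C{\left(-13,14 \right)} \right)} + 1106 = - \frac{\left(4 - 13\right) \left(1 + 2 \left(4 - 13\right)\right)}{3} + 1106 = \left(- \frac{1}{3}\right) \left(-9\right) \left(1 + 2 \left(-9\right)\right) + 1106 = \left(- \frac{1}{3}\right) \left(-9\right) \left(1 - 18\right) + 1106 = \left(- \frac{1}{3}\right) \left(-9\right) \left(-17\right) + 1106 = -51 + 1106 = 1055$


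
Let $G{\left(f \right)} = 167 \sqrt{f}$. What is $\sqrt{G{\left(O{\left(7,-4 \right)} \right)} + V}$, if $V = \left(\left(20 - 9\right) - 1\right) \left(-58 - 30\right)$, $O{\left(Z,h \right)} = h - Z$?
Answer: $\sqrt{-880 + 167 i \sqrt{11}} \approx 8.9386 + 30.982 i$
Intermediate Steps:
$V = -880$ ($V = \left(11 - 1\right) \left(-88\right) = 10 \left(-88\right) = -880$)
$\sqrt{G{\left(O{\left(7,-4 \right)} \right)} + V} = \sqrt{167 \sqrt{-4 - 7} - 880} = \sqrt{167 \sqrt{-11} - 880} = \sqrt{167 i \sqrt{11} - 880} = \sqrt{-880 + 167 i \sqrt{11}}$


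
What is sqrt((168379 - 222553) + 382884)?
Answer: sqrt(328710) ≈ 573.33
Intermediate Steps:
sqrt((168379 - 222553) + 382884) = sqrt(-54174 + 382884) = sqrt(328710)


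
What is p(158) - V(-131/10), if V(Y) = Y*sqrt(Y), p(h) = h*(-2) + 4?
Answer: -312 + 131*I*sqrt(1310)/100 ≈ -312.0 + 47.414*I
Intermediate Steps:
p(h) = 4 - 2*h (p(h) = -2*h + 4 = 4 - 2*h)
V(Y) = Y**(3/2)
p(158) - V(-131/10) = (4 - 2*158) - (-131/10)**(3/2) = (4 - 316) - (-131*1/10)**(3/2) = -312 - (-131/10)**(3/2) = -312 - (-131)*I*sqrt(1310)/100 = -312 + 131*I*sqrt(1310)/100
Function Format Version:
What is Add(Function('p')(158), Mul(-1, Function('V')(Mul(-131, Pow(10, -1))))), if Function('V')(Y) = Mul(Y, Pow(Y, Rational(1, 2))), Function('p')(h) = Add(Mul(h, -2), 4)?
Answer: Add(-312, Mul(Rational(131, 100), I, Pow(1310, Rational(1, 2)))) ≈ Add(-312.00, Mul(47.414, I))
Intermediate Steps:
Function('p')(h) = Add(4, Mul(-2, h)) (Function('p')(h) = Add(Mul(-2, h), 4) = Add(4, Mul(-2, h)))
Function('V')(Y) = Pow(Y, Rational(3, 2))
Add(Function('p')(158), Mul(-1, Function('V')(Mul(-131, Pow(10, -1))))) = Add(Add(4, Mul(-2, 158)), Mul(-1, Pow(Mul(-131, Pow(10, -1)), Rational(3, 2)))) = Add(Add(4, -316), Mul(-1, Pow(Mul(-131, Rational(1, 10)), Rational(3, 2)))) = Add(-312, Mul(-1, Pow(Rational(-131, 10), Rational(3, 2)))) = Add(-312, Mul(-1, Mul(Rational(-131, 100), I, Pow(1310, Rational(1, 2))))) = Add(-312, Mul(Rational(131, 100), I, Pow(1310, Rational(1, 2))))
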